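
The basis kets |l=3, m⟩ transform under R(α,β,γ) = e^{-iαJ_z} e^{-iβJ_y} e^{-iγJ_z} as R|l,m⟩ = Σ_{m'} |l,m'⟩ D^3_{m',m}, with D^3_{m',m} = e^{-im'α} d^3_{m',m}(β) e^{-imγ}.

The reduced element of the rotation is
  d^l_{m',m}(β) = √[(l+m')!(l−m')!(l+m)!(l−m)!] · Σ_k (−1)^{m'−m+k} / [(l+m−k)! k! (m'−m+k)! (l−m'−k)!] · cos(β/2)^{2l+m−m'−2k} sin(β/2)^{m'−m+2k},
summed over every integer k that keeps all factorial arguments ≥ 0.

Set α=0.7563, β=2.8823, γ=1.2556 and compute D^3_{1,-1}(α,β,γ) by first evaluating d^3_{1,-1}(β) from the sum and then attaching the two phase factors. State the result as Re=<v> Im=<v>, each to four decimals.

Re=0.7226 Im=0.3941

Split into d^3_{1,-1}(β=2.8823) × two z-phases.
With c≡cos(β/2)=0.129283 and s≡sin(β/2)=0.991608, N=[24·2·2·24]^{1/2}=48.000000
The bounds max(0,m−m')=0 and min(l+m,l−m')=2 give 3 terms
  k=0: (−1)^2·48.0000/(8)·0.1293^4·0.9916^2 = +0.001648
  k=1: (−1)^3·48.0000/(6)·0.1293^2·0.9916^4 = -0.129281
  k=2: (−1)^4·48.0000/(48)·0.1293^0·0.9916^6 = +0.950691
d^3_{1,-1}(2.8823) = +0.001648 -0.129281 +0.950691 = +0.823058
Attach z-rotation phases: D = e^{-i(1)(0.7563)}·(+0.823058)·e^{-i(-1)(1.2556)} = +0.722577+0.394089i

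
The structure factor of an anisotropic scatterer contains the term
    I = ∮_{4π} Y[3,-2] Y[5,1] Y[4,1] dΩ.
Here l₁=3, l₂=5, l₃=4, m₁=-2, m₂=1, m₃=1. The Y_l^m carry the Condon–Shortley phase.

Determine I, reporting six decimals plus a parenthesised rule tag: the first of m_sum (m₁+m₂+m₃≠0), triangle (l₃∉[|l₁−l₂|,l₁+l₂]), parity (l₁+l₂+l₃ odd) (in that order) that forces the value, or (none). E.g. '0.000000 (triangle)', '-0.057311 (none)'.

0.138239 (none)

Checks pass: Σm=0; 12 even; l₃=4∈[2,8].
(2·3+1)(2·5+1)(2·4+1) = 693
Δ: 4! 2! 6! / 13! → 1/180180
sum: t=1:−1/576 t=2:+1/144 t=3:−1/576 = 1/288
3j²(3 5 4; 0 0 0) = Δ·Π!·Σ² = 20/1001  (sign +1)
sum: t=3:−1/432 t=4:+1/1152 = -5/3456
3j²(3 5 4; -2 1 1) = Δ·Π!·Σ² = 625/36036  (sign +1)
combine: 4πI² = 693·20/1001·625/36036 = 3125/13013
take √, sign +1: I = 0.13823925
No selection rule forces the value: the integral is nonzero (none).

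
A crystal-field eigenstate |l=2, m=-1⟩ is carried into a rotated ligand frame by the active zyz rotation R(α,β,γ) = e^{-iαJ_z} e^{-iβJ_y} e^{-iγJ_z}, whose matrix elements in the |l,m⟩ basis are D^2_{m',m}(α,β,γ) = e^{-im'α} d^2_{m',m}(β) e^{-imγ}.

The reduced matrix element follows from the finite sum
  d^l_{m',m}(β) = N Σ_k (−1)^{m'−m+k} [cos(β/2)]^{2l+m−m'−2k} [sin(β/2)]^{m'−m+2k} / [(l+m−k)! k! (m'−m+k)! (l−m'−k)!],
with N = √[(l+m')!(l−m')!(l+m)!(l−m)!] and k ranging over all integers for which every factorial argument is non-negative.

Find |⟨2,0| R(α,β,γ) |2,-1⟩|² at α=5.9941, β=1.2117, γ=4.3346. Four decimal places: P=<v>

P=0.1624

First d^2_{0,-1}(β=1.2117), then the phase factors e^{-i(0)α} and e^{-i(-1)γ}:
With c≡cos(β/2)=0.822018 and s≡sin(β/2)=0.569461, N=[2·2·1·6]^{1/2}=4.898979
k∈{0,1} keeps every argument non-negative
  k=0: (−1)^1·4.8990/(2)·0.8220^3·0.5695^1 = -0.774790
  k=1: (−1)^2·4.8990/(2)·0.8220^1·0.5695^3 = +0.371834
d^2_{0,-1}(1.2117) = -0.774790 +0.371834 = -0.402956
|D^2_{0,-1}|² = |d^2_{0,-1}(β)|² = (-0.402956)² = 0.162374 (the z-rotation phases have unit modulus)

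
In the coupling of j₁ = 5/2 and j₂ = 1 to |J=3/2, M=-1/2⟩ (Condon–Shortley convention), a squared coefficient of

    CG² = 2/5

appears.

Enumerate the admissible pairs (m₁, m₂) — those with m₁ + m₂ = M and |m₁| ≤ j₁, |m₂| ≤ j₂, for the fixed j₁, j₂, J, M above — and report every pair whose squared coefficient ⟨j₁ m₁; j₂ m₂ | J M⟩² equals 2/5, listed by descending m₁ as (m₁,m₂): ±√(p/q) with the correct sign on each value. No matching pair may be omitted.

(-1/2,0): −√(2/5); (-3/2,1): +√(2/5)

Admissible pairs with m₁+m₂ = M = -1/2: (-3/2,1), (-1/2,0), (1/2,-1)
  (m₁,m₂)=(1/2,-1): CG² = 1/5, CG = +√(1/5)
  (m₁,m₂)=(-1/2,0): CG² = 2/5, CG = −√(2/5)   ← matches the target
  (m₁,m₂)=(-3/2,1): CG² = 2/5, CG = +√(2/5)   ← matches the target
Pairs with CG² = 2/5: (-1/2,0): −√(2/5); (-3/2,1): +√(2/5)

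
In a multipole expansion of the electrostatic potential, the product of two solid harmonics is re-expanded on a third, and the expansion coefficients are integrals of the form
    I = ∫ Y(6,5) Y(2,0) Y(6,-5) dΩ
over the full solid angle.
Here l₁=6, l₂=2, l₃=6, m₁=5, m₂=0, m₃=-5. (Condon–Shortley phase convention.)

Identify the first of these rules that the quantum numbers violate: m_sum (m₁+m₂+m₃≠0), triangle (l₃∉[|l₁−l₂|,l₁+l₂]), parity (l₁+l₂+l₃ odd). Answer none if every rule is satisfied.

azimuthal sum: 5 + 0 − 5 = 0  ✓
4 ≤ 6 ≤ 8 (triangle on l)  ✓
L = 6 + 2 + 6 = 14 (even)  ✓

none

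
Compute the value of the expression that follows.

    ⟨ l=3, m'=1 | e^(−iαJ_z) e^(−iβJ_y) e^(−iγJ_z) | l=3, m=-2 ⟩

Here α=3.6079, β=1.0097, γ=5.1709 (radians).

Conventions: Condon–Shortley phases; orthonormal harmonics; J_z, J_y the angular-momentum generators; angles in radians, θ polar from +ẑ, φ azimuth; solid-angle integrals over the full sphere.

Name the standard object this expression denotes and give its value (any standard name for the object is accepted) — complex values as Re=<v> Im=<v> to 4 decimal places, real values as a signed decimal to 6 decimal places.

This is a Wigner D-matrix element — the rotation-matrix element ⟨l m'| R(α,β,γ) |l m⟩ in the angular-momentum basis.
D^3_{1,-2}(3.6079,1.0097,5.1709) = e^{-i·1·3.6079}·d^3_{1,-2}(1.0097)·e^{-i·-2·5.1709}. Compute d first:
With c≡cos(β/2)=0.875247 and s≡sin(β/2)=0.483676, N=[24·2·1·120]^{1/2}=75.894664
k∈{0,1} keeps every argument non-negative
  k=0: (−1)^3·75.8947/(12)·0.8752^3·0.4837^3 = -0.479828
  k=1: (−1)^4·75.8947/(24)·0.8752^1·0.4837^5 = +0.073266
d^3_{1,-2}(1.0097) = -0.479828 +0.073266 = -0.406562
Attach z-rotation phases: D = e^{-i(1)(3.6079)}·(-0.406562)·e^{-i(-2)(5.1709)} = -0.365961-0.177102i

Wigner D-matrix element, Re=-0.3660 Im=-0.1771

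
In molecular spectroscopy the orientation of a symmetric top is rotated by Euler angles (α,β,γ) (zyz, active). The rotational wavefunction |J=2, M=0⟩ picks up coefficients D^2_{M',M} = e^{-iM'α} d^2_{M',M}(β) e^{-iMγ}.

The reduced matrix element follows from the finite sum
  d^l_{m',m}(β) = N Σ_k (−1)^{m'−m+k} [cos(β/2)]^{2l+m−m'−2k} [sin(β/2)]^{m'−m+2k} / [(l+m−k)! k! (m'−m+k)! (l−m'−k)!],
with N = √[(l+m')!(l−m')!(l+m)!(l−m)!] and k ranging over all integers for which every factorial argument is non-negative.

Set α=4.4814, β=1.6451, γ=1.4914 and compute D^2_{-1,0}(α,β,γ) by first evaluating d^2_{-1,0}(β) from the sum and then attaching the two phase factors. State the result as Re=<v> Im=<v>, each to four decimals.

Re=0.0208 Im=0.0883

First d^2_{-1,0}(β=1.6451), then the phase factors e^{-i(-1)α} and e^{-i(0)γ}:
With c≡cos(β/2)=0.680355 and s≡sin(β/2)=0.732883, N=[1·6·2·2]^{1/2}=4.898979
k∈{1,2} keeps every argument non-negative
  k=1: (−1)^0·4.8990/(2)·0.6804^3·0.7329^1 = +0.565349
  k=2: (−1)^1·4.8990/(2)·0.6804^1·0.7329^3 = -0.656017
d^2_{-1,0}(1.6451) = +0.565349 -0.656017 = -0.090668
D = (-0.228940-0.973440i)·(-0.090668)·(+1.000000+0.000000i) = +0.020758+0.088260i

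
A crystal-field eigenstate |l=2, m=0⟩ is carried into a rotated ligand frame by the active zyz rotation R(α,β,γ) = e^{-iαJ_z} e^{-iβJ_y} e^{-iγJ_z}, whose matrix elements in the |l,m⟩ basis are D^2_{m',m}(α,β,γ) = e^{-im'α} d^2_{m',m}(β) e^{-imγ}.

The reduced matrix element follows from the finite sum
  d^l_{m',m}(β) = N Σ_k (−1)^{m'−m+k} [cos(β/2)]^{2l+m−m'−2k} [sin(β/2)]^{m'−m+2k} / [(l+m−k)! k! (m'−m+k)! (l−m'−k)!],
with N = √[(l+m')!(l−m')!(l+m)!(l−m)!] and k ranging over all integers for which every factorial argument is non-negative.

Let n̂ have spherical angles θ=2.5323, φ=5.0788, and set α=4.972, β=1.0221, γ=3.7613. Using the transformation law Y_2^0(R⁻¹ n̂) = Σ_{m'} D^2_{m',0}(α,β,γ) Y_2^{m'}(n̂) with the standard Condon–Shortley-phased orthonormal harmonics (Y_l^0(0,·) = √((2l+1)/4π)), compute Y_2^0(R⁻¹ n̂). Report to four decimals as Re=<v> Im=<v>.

Need the full column D^2_{m',0} for m'=−2..2 at α=4.9720, β=1.0221, γ=3.7613.
cos(β/2)=0.872231, sin(β/2)=0.489093
d^2_{-2,0}: single k=2 term ⇒ +0.445782;  D = -0.387030-0.221199i
d^2_{-1,0}: k∈[1..2] ⇒ +0.794992 -0.249967 = +0.545025;  D = +0.139910-0.526761i
d^2_{0,0}: k∈[0..2] ⇒ +0.578798 -0.727959 +0.057223 = -0.091939;  D = -0.091939+0.000000i
d^2_{1,0}: k∈[0..1] ⇒ -0.794992 +0.249967 = -0.545025;  D = -0.139910-0.526761i
d^2_{2,0}: single k=0 term ⇒ +0.445782;  D = -0.387030+0.221199i
Y_2^{m'}(θ=2.5323,φ=5.0788) and Σ D·Y over m':
  (-0.3870-0.2212i)·(-0.0940+0.0846i)  (+0.1399-0.5268i)·(-0.1299-0.3385i)  (-0.0919+0.0000i)·(+0.3209+0.0000i)  (-0.1399-0.5268i)·(+0.1299-0.3385i)  (-0.3870+0.2212i)·(-0.0940-0.0846i)
Y_2^0(R⁻¹ n̂) = -0.312233+0.000000i

Re=-0.3122 Im=0.0000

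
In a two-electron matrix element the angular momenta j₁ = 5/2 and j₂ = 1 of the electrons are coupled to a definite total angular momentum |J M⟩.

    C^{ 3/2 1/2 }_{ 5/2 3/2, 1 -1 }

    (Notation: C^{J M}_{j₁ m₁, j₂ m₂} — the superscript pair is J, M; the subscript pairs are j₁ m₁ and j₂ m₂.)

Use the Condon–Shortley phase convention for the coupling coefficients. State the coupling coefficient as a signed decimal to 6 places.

triangle: 2!×3!×0!/6! = 12/720
(j±m)!: 4!×1!×0!×2!×2!×1! = 96
prefactor² = (2J+1)×Δ×N² = 32/5
  k=0: +1/(0!×2!×1!×0!×2!×0!) = 1/4
Σ = 1/4  ⇒  CG² = 32/5×(1/4)² = 2/5
CG = +√(2/5) = +0.632456

+√(2/5) = +0.632456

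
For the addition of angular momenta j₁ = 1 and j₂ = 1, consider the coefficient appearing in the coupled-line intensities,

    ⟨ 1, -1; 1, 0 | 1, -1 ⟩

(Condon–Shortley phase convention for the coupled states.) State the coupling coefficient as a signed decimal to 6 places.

j₁+j₂−J=1  J+j₁−j₂=1  J−j₁+j₂=1  j₁+j₂+J+1=4
(j₁±m₁, j₂±m₂, J±M) = (0,2,1,1,0,2)
P² = 1/2
sum k=1..1:
  [1] −1/1 = -1
S = -1
C² = P²·S² = 1/2 ; C = -0.707107

-0.707107  (= −√(1/2))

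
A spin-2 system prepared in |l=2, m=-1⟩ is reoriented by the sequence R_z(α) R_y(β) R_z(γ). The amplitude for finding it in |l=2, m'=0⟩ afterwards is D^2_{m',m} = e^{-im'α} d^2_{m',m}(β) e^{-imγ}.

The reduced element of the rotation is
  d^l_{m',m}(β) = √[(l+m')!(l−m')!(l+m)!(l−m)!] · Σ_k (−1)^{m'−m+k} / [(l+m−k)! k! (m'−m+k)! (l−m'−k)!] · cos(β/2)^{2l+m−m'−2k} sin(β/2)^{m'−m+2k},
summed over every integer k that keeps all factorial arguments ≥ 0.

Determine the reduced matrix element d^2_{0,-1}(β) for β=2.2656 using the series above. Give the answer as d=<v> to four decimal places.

d^2_{0,-1}(β=2.2656) via the finite sum:
c=cos(2.265600/2)=0.424126, s=sin(2.265600/2)=0.905603; N=√[2·2·1·6]=4.898979
k∈{0,1} keeps every argument non-negative
  k=0: (−1)^1·4.8990/(2)·0.4241^3·0.9056^1 = -0.169238
  k=1: (−1)^2·4.8990/(2)·0.4241^1·0.9056^3 = +0.771586
d^2_{0,-1}(2.2656) = -0.169238 +0.771586 = +0.602348

d=0.6023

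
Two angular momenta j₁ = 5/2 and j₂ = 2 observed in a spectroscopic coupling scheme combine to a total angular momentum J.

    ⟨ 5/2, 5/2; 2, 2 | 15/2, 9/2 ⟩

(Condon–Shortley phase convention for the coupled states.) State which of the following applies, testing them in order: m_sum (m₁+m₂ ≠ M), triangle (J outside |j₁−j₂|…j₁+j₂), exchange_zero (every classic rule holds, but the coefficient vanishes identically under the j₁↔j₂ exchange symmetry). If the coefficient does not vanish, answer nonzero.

m-sum: m₁+m₂ = 5/2+2 = 9/2, M = 9/2  ✓
triangle: need |j₁−j₂| ≤ J ≤ j₁+j₂, i.e. J ∈ [1/2, 9/2]; J = 15/2 is outside ✗ ⇒ coefficient is 0

triangle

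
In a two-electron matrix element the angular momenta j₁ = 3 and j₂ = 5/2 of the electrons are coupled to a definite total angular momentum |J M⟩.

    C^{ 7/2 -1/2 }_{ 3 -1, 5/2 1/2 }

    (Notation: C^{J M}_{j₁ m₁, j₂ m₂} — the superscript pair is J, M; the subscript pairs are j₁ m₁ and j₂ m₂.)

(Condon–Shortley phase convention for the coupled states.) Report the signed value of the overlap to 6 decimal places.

-0.125988

√[8·2!4!3!/10! · 2!4!3!2!3!4!] = √(9216/175)
  +(−1)^0/∏(0,2,4,3,0,0)! = 1/288  (running 1/288)
  +(−1)^1/∏(1,1,3,2,1,1)! = -1/12  (running -23/288)
  +(−1)^2/∏(2,0,2,1,2,2)! = 1/16  (running -5/288)
⟨..|..⟩ = √(9216/175)·(-5/288) = -0.125988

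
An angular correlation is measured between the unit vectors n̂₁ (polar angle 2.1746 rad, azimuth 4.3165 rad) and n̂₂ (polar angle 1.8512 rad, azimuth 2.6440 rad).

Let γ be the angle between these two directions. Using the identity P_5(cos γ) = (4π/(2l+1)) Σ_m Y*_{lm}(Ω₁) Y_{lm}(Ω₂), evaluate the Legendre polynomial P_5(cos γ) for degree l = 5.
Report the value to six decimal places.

Summing Y*_{l m}(θ₁,φ₁)·Y_{l m}(θ₂,φ₂) over m ∈ [−5, 5]; prefactor 4π/(2·5+1) = 1.142397:
  [-5]  conj(Y_{5,-5})(Ω₁) = (-0.160991, 0.069713) ; Y_{5,-5}(Ω₂) = (0.301917, -0.231253) ; Δ = (-0.032485, 0.058277)
  [-4]  conj(Y_{5,-4})(Ω₁) = (0.004882, 0.382620) ; Y_{5,-4}(Ω₂) = (0.141092, -0.316306) ; Δ = (0.121714, 0.052440)
  [-3]  conj(Y_{5,-3})(Ω₁) = (0.340304, 0.137158) ; Y_{5,-3}(Ω₂) = (0.007434, 0.095091) ; Δ = (-0.010513, 0.033380)
  [-2]  conj(Y_{5,-2})(Ω₁) = (-0.015065, 0.015259) ; Y_{5,-2}(Ω₂) = (0.181588, 0.279833) ; Δ = (-0.007006, -0.001445)
  [-1]  conj(Y_{5,-1})(Ω₁) = (0.135305, 0.323730) ; Y_{5,-1}(Ω₂) = (-0.013782, -0.007486) ; Δ = (0.000559, -0.005474)
  [+0]  conj(Y_{5,0})(Ω₁) = (0.067652, -0.000000) ; Y_{5,0}(Ω₂) = (-0.323926, 0.000000) ; Δ = (-0.021914, 0.000000)
  [+1]  conj(Y_{5,1})(Ω₁) = (-0.135305, 0.323730) ; Y_{5,1}(Ω₂) = (0.013782, -0.007486) ; Δ = (0.000559, 0.005474)
  [+2]  conj(Y_{5,2})(Ω₁) = (-0.015065, -0.015259) ; Y_{5,2}(Ω₂) = (0.181588, -0.279833) ; Δ = (-0.007006, 0.001445)
  [+3]  conj(Y_{5,3})(Ω₁) = (-0.340304, 0.137158) ; Y_{5,3}(Ω₂) = (-0.007434, 0.095091) ; Δ = (-0.010513, -0.033380)
  [+4]  conj(Y_{5,4})(Ω₁) = (0.004882, -0.382620) ; Y_{5,4}(Ω₂) = (0.141092, 0.316306) ; Δ = (0.121714, -0.052440)
  [+5]  conj(Y_{5,5})(Ω₁) = (0.160991, 0.069713) ; Y_{5,5}(Ω₂) = (-0.301917, -0.231253) ; Δ = (-0.032485, -0.058277)
Σ over m = (0.122625, 0.000000); ×(4π/11) → (0.140086, 0.000000). Real part: 0.140086

0.140086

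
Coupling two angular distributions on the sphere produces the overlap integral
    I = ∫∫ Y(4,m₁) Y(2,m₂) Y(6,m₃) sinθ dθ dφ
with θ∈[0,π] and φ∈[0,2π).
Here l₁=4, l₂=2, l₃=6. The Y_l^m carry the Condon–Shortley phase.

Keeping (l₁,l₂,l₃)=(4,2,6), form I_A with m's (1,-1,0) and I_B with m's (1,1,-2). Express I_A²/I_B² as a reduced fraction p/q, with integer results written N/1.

Same 4,2,6: normalisation and zero-m 3j drop out of the ratio.
A: Δ: 0! 8! 4! / 13! → 1/6435; sum: t=0:+1/4320 = 1/4320; 3j²(4 2 6; 1 -1 0) = Δ·Π!·Σ² = 8/429  (sign +1)
B: Δ: 0! 8! 4! / 13! → 1/6435; sum: t=0:+1/4320 = 1/4320; 3j²(4 2 6; 1 1 -2) = Δ·Π!·Σ² = 224/6435  (sign +1)
I_A²/I_B² = (8/429)/(224/6435) = 15/28

15/28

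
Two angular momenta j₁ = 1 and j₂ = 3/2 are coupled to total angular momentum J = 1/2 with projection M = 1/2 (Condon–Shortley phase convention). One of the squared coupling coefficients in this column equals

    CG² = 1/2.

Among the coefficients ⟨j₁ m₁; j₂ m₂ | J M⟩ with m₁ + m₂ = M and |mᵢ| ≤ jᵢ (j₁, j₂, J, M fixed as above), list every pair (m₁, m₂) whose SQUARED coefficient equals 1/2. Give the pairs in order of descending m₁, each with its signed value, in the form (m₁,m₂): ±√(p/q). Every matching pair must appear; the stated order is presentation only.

Admissible pairs with m₁+m₂ = M = 1/2: (-1,3/2), (0,1/2), (1,-1/2)
  (m₁,m₂)=(1,-1/2): CG² = 1/6, CG = +√(1/6)
  (m₁,m₂)=(0,1/2): CG² = 1/3, CG = −√(1/3)
  (m₁,m₂)=(-1,3/2): CG² = 1/2, CG = +√(1/2)   ← matches the target
Pairs with CG² = 1/2: (-1,3/2): +√(1/2)

(-1,3/2): +√(1/2)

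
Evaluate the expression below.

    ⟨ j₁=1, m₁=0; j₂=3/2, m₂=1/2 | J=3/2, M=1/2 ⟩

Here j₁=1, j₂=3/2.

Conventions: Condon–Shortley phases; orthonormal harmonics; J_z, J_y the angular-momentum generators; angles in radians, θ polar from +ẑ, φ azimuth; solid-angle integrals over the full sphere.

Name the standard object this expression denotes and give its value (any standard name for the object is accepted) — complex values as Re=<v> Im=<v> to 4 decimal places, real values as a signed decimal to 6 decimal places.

Clebsch–Gordan coefficient, −√(1/15) ≈ -0.258199

This is a Clebsch–Gordan (vector-coupling) coefficient.
j₁+j₂−J=1  J+j₁−j₂=1  J−j₁+j₂=2  j₁+j₂+J+1=5
(j₁±m₁, j₂±m₂, J±M) = (1,1,2,1,2,1)
P² = 4/15
sum k=0..1:
  [0] +1/2 = 1/2
  [1] −1/1 = -1
S = -1/2
C² = P²·S² = 1/15 ; C = -0.258199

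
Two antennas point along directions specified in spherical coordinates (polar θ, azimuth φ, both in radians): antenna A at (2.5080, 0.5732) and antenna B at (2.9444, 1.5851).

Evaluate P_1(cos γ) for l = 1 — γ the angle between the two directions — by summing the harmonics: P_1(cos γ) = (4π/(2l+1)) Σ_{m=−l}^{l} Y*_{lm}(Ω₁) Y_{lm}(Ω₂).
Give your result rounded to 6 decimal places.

0.851792

Expand P_1 via completeness: Σ_{m} conj(Y_{1,m}) at Ω₁ times Y_{1,m} at Ω₂ —
  m=-1: Y*=(0.171855, 0.110931)  Y=(-0.000968, -0.067681)  product (0.007342, -0.011739)
  m=+0: Y*=(-0.393768, -0.000000)  Y=(-0.479134, 0.000000)  product (0.188667, 0.000000)
  m=+1: Y*=(-0.171855, 0.110931)  Y=(0.000968, -0.067681)  product (0.007342, 0.011739)
Σ over m = (0.203350, 0.000000); ×(4π/3) → (0.851792, 0.000000). Real part: 0.851792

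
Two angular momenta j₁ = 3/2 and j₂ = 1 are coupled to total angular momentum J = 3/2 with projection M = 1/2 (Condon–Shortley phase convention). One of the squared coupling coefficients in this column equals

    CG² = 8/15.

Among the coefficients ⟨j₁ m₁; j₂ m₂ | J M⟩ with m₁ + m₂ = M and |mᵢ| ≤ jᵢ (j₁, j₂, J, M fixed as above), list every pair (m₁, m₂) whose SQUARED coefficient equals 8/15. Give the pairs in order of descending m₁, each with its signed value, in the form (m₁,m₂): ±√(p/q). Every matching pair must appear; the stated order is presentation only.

(-1/2,1): −√(8/15)

Admissible pairs with m₁+m₂ = M = 1/2: (-1/2,1), (1/2,0), (3/2,-1)
  (m₁,m₂)=(3/2,-1): CG² = 2/5, CG = +√(2/5)
  (m₁,m₂)=(1/2,0): CG² = 1/15, CG = +√(1/15)
  (m₁,m₂)=(-1/2,1): CG² = 8/15, CG = −√(8/15)   ← matches the target
Pairs with CG² = 8/15: (-1/2,1): −√(8/15)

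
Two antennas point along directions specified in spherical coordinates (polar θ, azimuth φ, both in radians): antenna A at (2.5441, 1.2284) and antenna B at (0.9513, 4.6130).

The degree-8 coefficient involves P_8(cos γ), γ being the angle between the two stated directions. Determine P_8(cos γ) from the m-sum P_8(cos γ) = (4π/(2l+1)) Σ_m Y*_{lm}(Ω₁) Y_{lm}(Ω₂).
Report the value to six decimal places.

-0.353922

Term-by-term m-sum for l=8 (normalisation 4π/17 = 0.739198):
  m=-8: (-0.00476 - 0.00203j) × (0.06968 + 0.07105j) = -0.00019 - 0.00048j  (running Σ = -0.00019 - 0.00048j)
  m=-7: (0.02060 - 0.02235j) × (0.18195 - 0.21790j) = -0.00112 - 0.00856j  (running Σ = -0.00131 - 0.00904j)
  m=-6: (0.05133 + 0.09775j) × (-0.36802 - 0.24980j) = 0.00553 - 0.04880j  (running Σ = 0.00422 - 0.05783j)
  m=-5: (-0.27201 + 0.03866j) × (-0.16563 + 0.30540j) = 0.03325 - 0.08948j  (running Σ = 0.03746 - 0.14731j)
  m=-4: (0.09207 - 0.45140j) × (-0.05178 - 0.02174j) = -0.01458 + 0.02137j  (running Σ = 0.02288 - 0.12594j)
  m=-3: (0.37954 + 0.22937j) × (-0.10716 + 0.34870j) = -0.12065 + 0.10776j  (running Σ = -0.09777 - 0.01818j)
  m=-2: (-0.03258 + 0.02660j) × (0.13586 + 0.02737j) = -0.00515 + 0.00272j  (running Σ = -0.10293 - 0.01545j)
  m=-1: (0.13465 + 0.37777j) × (-0.03046 + 0.30545j) = -0.11949 + 0.02962j  (running Σ = -0.22242 + 0.01417j)
  m=0: (-0.18039 + 0.00000j) × (0.18825 + 0.00000j) = -0.03396 + 0.00000j  (running Σ = -0.25638 + 0.01417j)
  m=1: (-0.13465 + 0.37777j) × (0.03046 + 0.30545j) = -0.11949 - 0.02962j  (running Σ = -0.37587 - 0.01545j)
  m=2: (-0.03258 - 0.02660j) × (0.13586 - 0.02737j) = -0.00515 - 0.00272j  (running Σ = -0.38102 - 0.01818j)
  m=3: (-0.37954 + 0.22937j) × (0.10716 + 0.34870j) = -0.12065 - 0.10776j  (running Σ = -0.50167 - 0.12594j)
  m=4: (0.09207 + 0.45140j) × (-0.05178 + 0.02174j) = -0.01458 - 0.02137j  (running Σ = -0.51625 - 0.14731j)
  m=5: (0.27201 + 0.03866j) × (0.16563 + 0.30540j) = 0.03325 + 0.08948j  (running Σ = -0.48301 - 0.05783j)
  m=6: (0.05133 - 0.09775j) × (-0.36802 + 0.24980j) = 0.00553 + 0.04880j  (running Σ = -0.47748 - 0.00904j)
  m=7: (-0.02060 - 0.02235j) × (-0.18195 - 0.21790j) = -0.00112 + 0.00856j  (running Σ = -0.47860 - 0.00048j)
  m=8: (-0.00476 + 0.00203j) × (0.06968 - 0.07105j) = -0.00019 + 0.00048j  (running Σ = -0.47879 + 0.00000j)
Σ over m = -0.47879 + 0.00000j; ×(4π/17) → -0.35392 + 0.00000j. Real part: -0.353922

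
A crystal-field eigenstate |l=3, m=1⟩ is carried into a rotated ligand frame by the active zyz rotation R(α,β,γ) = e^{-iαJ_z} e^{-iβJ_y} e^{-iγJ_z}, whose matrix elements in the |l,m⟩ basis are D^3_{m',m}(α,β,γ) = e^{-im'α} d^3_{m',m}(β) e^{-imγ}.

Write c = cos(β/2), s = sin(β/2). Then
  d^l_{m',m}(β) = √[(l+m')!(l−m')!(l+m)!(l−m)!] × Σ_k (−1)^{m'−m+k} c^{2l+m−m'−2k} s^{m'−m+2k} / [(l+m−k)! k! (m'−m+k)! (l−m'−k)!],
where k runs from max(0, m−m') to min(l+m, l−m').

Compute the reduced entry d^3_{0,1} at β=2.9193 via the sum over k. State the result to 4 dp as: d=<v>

d=0.3587

d^3_{0,1}(β=2.9193) via the finite sum:
Half-angle: c=0.110918, s=0.993830. N=√(6·6·24·2)=41.569219
Admissible k: 1..3 (factorial args all ≥0)
  k=1: (−1)^0·41.5692/(12)·0.1109^5·0.9938^1 = +0.000058
  k=2: (−1)^1·41.5692/(4)·0.1109^3·0.9938^3 = -0.013920
  k=3: (−1)^2·41.5692/(12)·0.1109^1·0.9938^5 = +0.372521
d^3_{0,1}(2.9193) = +0.000058 -0.013920 +0.372521 = +0.358659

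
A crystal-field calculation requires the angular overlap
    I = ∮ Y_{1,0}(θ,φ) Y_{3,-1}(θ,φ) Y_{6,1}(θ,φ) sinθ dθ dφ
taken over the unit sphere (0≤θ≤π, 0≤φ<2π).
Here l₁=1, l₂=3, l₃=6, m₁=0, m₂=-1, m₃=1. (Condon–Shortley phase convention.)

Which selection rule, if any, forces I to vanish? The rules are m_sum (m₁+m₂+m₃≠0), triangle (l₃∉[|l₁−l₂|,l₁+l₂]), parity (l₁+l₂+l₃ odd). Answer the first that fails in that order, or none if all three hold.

azimuthal sum: 0 − 1 + 1 = 0  ✓
l₃ must lie in [2,4]; have l₃=6  ✗
L = 1 + 3 + 6 = 10 (even)

triangle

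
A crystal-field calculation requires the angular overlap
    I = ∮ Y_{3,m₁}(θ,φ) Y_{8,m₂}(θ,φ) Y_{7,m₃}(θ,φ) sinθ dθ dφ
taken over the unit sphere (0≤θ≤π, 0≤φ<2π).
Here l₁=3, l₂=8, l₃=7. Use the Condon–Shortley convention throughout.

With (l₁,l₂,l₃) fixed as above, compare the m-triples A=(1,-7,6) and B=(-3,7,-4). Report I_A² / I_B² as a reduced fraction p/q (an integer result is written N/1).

Shared (l₁,l₂,l₃)=(3,8,7): N and (l;000)² cancel in I_A²/I_B².
A: Δ = 4!·2!·12!/19! = 1/5290740; Racah Σ t=0..1: t=0:+1/1916006400 t=1:−1/2874009600 = 1/5748019200; ⇒ 3j(3 8 7; 1 -7 6)² = 13/5814, sgn -1
B: Δ = 4!·2!·12!/19! = 1/5290740; Racah Σ t=4..4: t=4:+1/1916006400 = 1/1916006400; ⇒ 3j(3 8 7; -3 7 -4)² = 15/1292, sgn -1
I_A²/I_B² = (13/5814)/(15/1292) = 26/135

26/135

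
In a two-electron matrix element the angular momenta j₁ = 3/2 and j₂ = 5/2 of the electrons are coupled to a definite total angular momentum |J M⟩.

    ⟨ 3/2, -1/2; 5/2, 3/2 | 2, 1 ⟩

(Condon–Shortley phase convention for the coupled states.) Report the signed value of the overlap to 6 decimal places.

+0.154303  (= +√(1/42))

j₁+j₂−J=2  J+j₁−j₂=1  J−j₁+j₂=3  j₁+j₂+J+1=7
(j₁±m₁, j₂±m₂, J±M) = (1,2,4,1,3,1)
P² = 24/7
sum k=1..2:
  [1] −1/6 = -1/6
  [2] +1/4 = 1/4
S = 1/12
C² = P²·S² = 1/42 ; C = +0.154303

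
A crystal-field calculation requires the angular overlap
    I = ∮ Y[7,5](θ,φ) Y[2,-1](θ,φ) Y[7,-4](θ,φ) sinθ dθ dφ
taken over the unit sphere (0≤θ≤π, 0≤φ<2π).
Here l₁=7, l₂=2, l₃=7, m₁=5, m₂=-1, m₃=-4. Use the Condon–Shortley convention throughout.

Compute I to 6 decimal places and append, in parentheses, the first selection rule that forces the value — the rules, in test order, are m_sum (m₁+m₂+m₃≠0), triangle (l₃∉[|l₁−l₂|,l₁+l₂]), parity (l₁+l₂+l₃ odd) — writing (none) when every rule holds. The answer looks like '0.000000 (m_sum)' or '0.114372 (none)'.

Checks pass: Σm=0; 16 even; l₃=7∈[5,9].
(2·7+1)(2·2+1)(2·7+1) = 1125
Δ: 2! 12! 2! / 17! → 1/185640
sum: t=0:+1/2419200 t=1:−1/518400 t=2:+1/2419200 = -1/907200
3j²(7 2 7; 0 0 0) = Δ·Π!·Σ² = 56/3315  (sign +1)
sum: t=0:+1/14515200 t=1:−1/79833600 = 1/17740800
3j²(7 2 7; 5 -1 -4) = Δ·Π!·Σ² = 729/30940  (sign -1)
combine: 4πI² = 1125·56/3315·729/30940 = 21870/48841
take √, sign -1: I = -0.18876748
No selection rule forces the value: the integral is nonzero (none).

-0.188767 (none)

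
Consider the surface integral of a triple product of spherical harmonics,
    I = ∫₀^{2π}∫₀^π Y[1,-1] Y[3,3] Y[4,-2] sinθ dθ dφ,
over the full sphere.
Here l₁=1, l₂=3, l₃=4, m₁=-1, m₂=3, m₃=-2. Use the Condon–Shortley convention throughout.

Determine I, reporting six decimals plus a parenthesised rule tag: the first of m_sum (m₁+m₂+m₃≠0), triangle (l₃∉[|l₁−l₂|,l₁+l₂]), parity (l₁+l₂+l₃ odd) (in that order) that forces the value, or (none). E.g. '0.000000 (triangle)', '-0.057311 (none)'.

0.061558 (none)

Rules hold: Σm=0, L=8 even, 2≤4≤4.
N = 3·7·9 = 189
Δ = 0!·2!·6!/9! = 1/252
Racah Σ t=0..0: t=0:+1/36 = 1/36
⇒ 3j(1 3 4; 0 0 0)² = 4/63, sgn +1
Racah Σ t=0..0: t=0:+1/1440 = 1/1440
⇒ 3j(1 3 4; -1 3 -2)² = 1/252, sgn +1
4πI² = N·(3j₀)²·(3jₘ)² = 1/21
I = +1·√(0.047619/4π) = 0.06155813
No selection rule forces the value: the integral is nonzero (none).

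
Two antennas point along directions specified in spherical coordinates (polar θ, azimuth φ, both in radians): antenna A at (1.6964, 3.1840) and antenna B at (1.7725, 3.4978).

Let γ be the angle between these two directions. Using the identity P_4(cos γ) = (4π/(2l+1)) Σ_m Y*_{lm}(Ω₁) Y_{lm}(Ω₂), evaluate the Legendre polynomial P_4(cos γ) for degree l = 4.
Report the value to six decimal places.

Addition theorem: P_4(cos γ) = (4π/9) Σ_m Y*_{lm}(Ω₁) Y_{lm}(Ω₂), m = −4…4:
  [-4]  conj(Y_{4,-4})(Ω₁) = +0.422598+0.072381i ; Y_{4,-4}(Ω₂) = +0.059303-0.403387i ; Δ = +0.054259-0.166178i
  [-3]  conj(Y_{4,-3})(Ω₁) = +0.151887+0.019428i ; Y_{4,-3}(Ω₂) = +0.113505-0.206700i ; Δ = +0.021256-0.029190i
  [-2]  conj(Y_{4,-2})(Ω₁) = -0.292048-0.024830i ; Y_{4,-2}(Ω₂) = -0.174730+0.150921i ; Δ = +0.054777-0.039738i
  [-1]  conj(Y_{4,-1})(Ω₁) = -0.169783-0.007204i ; Y_{4,-1}(Ω₂) = -0.236632+0.088046i ; Δ = +0.040810-0.013244i
  [+0]  conj(Y_{4,0})(Ω₁) = +0.268464-0.000000i ; Y_{4,0}(Ω₂) = +0.195948+0.000000i ; Δ = +0.052605+0.000000i
  [+1]  conj(Y_{4,1})(Ω₁) = +0.169783-0.007204i ; Y_{4,1}(Ω₂) = +0.236632+0.088046i ; Δ = +0.040810+0.013244i
  [+2]  conj(Y_{4,2})(Ω₁) = -0.292048+0.024830i ; Y_{4,2}(Ω₂) = -0.174730-0.150921i ; Δ = +0.054777+0.039738i
  [+3]  conj(Y_{4,3})(Ω₁) = -0.151887+0.019428i ; Y_{4,3}(Ω₂) = -0.113505-0.206700i ; Δ = +0.021256+0.029190i
  [+4]  conj(Y_{4,4})(Ω₁) = +0.422598-0.072381i ; Y_{4,4}(Ω₂) = +0.059303+0.403387i ; Δ = +0.054259+0.166178i
Σ over m = +0.394809+0.000000i; ×(4π/9) → +0.551257+0.000000i. Real part: 0.551257

0.551257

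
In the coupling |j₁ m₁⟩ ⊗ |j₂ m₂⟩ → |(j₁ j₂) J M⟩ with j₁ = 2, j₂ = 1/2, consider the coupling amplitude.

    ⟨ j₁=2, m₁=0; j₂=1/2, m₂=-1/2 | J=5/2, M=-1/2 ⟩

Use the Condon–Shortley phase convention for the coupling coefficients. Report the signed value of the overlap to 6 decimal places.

+0.774597

triangle: 0!*4!*1!/6! = 24/720
(j±m)!: 2!*2!*0!*1!*2!*3! = 48
prefactor² = (2J+1)*Δ*N² = 48/5
  k=0: +1/(0!*0!*2!*0!*2!*1!) = 1/4
Σ = 1/4  ⇒  CG² = 48/5*(1/4)² = 3/5
CG = +√(3/5) = +0.774597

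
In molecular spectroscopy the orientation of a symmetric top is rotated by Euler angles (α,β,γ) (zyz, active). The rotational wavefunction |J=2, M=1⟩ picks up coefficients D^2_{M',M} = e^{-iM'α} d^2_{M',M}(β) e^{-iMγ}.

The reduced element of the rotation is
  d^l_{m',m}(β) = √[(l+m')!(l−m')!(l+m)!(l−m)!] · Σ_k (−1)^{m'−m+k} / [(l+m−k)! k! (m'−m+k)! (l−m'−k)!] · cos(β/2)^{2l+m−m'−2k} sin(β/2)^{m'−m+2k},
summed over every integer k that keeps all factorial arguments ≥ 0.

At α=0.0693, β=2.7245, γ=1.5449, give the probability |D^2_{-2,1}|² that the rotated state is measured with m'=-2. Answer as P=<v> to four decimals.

P=0.1503

D^2_{-2,1}(0.0693,2.7245,1.5449) = e^{-i·-2·0.0693}·d^2_{-2,1}(2.7245)·e^{-i·1·1.5449}. Compute d first:
c=cos(2.724500/2)=0.207038, s=sin(2.724500/2)=0.978333; N=√[1·24·6·1]=12.000000
The bounds max(0,m−m')=3 and min(l+m,l−m')=3 give 1 term
  k=3: (−1)^0·12.0000/(6)·0.2070^1·0.9783^3 = +0.387739
d^2_{-2,1}(2.7245) = +0.387739
|D^2_{-2,1}|² = |d^2_{-2,1}(β)|² = (+0.387739)² = 0.150342 (the z-rotation phases have unit modulus)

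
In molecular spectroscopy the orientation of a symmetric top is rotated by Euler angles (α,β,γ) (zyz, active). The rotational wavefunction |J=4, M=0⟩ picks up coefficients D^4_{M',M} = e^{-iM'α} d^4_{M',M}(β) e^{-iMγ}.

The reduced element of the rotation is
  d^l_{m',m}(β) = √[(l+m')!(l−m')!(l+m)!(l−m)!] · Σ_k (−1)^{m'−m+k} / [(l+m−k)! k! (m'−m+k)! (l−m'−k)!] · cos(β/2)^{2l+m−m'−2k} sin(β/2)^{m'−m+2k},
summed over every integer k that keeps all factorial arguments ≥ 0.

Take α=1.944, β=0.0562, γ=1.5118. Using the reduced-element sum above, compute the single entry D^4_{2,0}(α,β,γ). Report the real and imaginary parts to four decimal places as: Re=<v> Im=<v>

First d^4_{2,0}(β=0.0562), then the phase factors e^{-i(2)α} and e^{-i(0)γ}:
Half-angle: c=0.999605, s=0.028096. N=√(720·2·24·24)=910.735966
The bounds max(0,m−m')=0 and min(l+m,l−m')=2 give 3 terms
  k=0: (−1)^2·910.7360/(96)·0.9996^6·0.0281^2 = +0.007471
  k=1: (−1)^3·910.7360/(36)·0.9996^4·0.0281^4 = -0.000016
  k=2: (−1)^4·910.7360/(96)·0.9996^2·0.0281^6 = +0.000000
d^4_{2,0}(0.0562) = +0.007471 -0.000016 +0.000000 = +0.007455
D = (-0.734133+0.679006i)·(+0.007455)·(+1.000000+0.000000i) = -0.005473+0.005062i

Re=-0.0055 Im=0.0051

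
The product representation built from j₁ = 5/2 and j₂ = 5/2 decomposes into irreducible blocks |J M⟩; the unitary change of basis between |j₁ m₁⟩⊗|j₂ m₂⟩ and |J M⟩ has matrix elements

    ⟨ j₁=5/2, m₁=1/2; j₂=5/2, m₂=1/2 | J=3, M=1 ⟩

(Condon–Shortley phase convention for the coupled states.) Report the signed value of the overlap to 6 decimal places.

√[7·2!3!3!/9! · 3!2!3!2!4!2!] = √(48/5)
  +(−1)^0/∏(0,2,2,3,1,0)! = 1/24  (running 1/24)
  +(−1)^1/∏(1,1,1,2,2,1)! = -1/4  (running -5/24)
  +(−1)^2/∏(2,0,0,1,3,2)! = 1/24  (running -1/6)
⟨..|..⟩ = √(48/5)·(-1/6) = -0.516398

-0.516398  (= −√(4/15))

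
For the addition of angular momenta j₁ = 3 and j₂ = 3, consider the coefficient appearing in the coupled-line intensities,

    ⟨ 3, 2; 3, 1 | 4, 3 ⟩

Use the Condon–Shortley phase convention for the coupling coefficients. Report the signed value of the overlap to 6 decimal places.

j₁+j₂−J=2  J+j₁−j₂=4  J−j₁+j₂=4  j₁+j₂+J+1=11
(j₁±m₁, j₂±m₂, J±M) = (5,1,4,2,7,1)
P² = 82944/11
sum k=0..1:
  [0] +1/288 = 1/288
  [1] −1/144 = -1/144
S = -1/288
C² = P²·S² = 1/11 ; C = -0.301511

-0.301511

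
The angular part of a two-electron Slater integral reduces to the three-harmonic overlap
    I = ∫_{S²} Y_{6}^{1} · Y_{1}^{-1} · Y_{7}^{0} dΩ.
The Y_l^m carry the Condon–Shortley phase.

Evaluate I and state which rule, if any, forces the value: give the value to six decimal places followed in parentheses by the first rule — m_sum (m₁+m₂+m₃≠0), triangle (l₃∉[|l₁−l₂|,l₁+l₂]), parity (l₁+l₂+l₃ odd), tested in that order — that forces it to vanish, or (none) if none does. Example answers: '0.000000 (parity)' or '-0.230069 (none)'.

0.160342 (none)

Rules hold: Σm=0, L=14 even, 5≤7≤7.
N = 13·3·15 = 585
Δ = 0!·12!·2!/15! = 1/1365
Racah Σ t=0..0: t=0:+1/518400 = 1/518400
⇒ 3j(6 1 7; 0 0 0)² = 7/195, sgn -1
Racah Σ t=0..0: t=0:+1/1209600 = 1/1209600
⇒ 3j(6 1 7; 1 -1 0)² = 1/65, sgn -1
4πI² = N·(3j₀)²·(3jₘ)² = 21/65
I = +1·√(0.323077/4π) = 0.16034227
No selection rule forces the value: the integral is nonzero (none).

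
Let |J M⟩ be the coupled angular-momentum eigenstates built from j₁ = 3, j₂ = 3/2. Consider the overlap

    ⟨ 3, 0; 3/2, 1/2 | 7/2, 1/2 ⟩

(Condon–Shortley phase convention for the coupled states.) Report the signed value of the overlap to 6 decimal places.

triangle: 1!·5!·2!/9! = 240/362880
(j±m)!: 3!·3!·2!·1!·4!·3! = 10368
prefactor² = (2J+1)·Δ·N² = 384/7
  k=0: +1/(0!·1!·3!·2!·2!·0!) = 1/24
  k=1: −1/(1!·0!·2!·1!·3!·1!) = -1/12
Σ = -1/24  ⇒  CG² = 384/7·(-1/24)² = 2/21
CG = −√(2/21) = -0.308607

-0.308607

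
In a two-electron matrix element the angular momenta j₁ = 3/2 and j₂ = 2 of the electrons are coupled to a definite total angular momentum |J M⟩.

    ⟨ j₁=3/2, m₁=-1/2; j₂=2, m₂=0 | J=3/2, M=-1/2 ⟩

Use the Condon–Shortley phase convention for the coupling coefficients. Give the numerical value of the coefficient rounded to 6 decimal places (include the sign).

-0.447214  (= −√(1/5))

√[4·2!1!2!/6! · 1!2!2!2!1!2!] = √(16/45)
  +(−1)^1/∏(1,1,1,1,0,1)! = -1  (running -1)
  +(−1)^2/∏(2,0,0,0,1,2)! = 1/4  (running -3/4)
⟨..|..⟩ = √(16/45)·(-3/4) = -0.447214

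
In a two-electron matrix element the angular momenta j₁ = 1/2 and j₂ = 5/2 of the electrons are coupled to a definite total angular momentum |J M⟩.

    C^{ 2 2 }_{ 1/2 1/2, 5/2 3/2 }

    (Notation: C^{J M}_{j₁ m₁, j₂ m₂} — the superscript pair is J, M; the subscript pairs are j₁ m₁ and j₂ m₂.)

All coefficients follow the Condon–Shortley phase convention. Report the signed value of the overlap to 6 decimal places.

+√(1/6) ≈ +0.408248

triangle: 1!×0!×4!/6! = 24/720
(j±m)!: 1!×0!×4!×1!×4!×0! = 576
prefactor² = (2J+1)×Δ×N² = 96
  k=0: +1/(0!×1!×0!×4!×0!×0!) = 1/24
Σ = 1/24  ⇒  CG² = 96×(1/24)² = 1/6
CG = +√(1/6) = +0.408248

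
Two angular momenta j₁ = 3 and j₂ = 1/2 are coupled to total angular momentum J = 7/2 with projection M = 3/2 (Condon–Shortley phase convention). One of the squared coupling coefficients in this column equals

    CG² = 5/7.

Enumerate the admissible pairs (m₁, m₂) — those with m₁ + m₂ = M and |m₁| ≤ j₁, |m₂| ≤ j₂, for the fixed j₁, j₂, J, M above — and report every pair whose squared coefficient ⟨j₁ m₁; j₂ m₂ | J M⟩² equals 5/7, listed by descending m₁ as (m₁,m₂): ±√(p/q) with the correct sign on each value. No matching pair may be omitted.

Admissible pairs with m₁+m₂ = M = 3/2: (1,1/2), (2,-1/2)
  (m₁,m₂)=(2,-1/2): CG² = 2/7, CG = +√(2/7)
  (m₁,m₂)=(1,1/2): CG² = 5/7, CG = +√(5/7)   ← matches the target
Pairs with CG² = 5/7: (1,1/2): +√(5/7)

(1,1/2): +√(5/7)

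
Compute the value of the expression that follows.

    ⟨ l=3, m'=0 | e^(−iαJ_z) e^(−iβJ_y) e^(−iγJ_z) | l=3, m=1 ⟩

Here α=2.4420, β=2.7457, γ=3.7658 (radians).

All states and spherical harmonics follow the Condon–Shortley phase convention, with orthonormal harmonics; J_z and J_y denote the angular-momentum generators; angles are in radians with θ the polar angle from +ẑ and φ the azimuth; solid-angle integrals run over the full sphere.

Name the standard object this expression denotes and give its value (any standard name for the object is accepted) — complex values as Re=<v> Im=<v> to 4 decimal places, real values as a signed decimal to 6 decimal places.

This is a Wigner D-matrix element — the rotation-matrix element ⟨l m'| R(α,β,γ) |l m⟩ in the angular-momentum basis.
Split into d^3_{0,1}(β=2.7457) × two z-phases.
Half-angle: c=0.196656, s=0.980473. N=√(6·6·24·2)=41.569219
k∈{1,2,3} keeps every argument non-negative
  k=1: (−1)^0·41.5692/(12)·0.1967^5·0.9805^1 = +0.000999
  k=2: (−1)^1·41.5692/(4)·0.1967^3·0.9805^3 = -0.074497
  k=3: (−1)^2·41.5692/(12)·0.1967^1·0.9805^5 = +0.617270
d^3_{0,1}(2.7457) = +0.000999 -0.074497 +0.617270 = +0.543772
Attach z-rotation phases: D = e^{-i(0)(2.4420)}·(+0.543772)·e^{-i(1)(3.7658)} = -0.441231+0.317810i

Wigner D-matrix element, Re=-0.4412 Im=0.3178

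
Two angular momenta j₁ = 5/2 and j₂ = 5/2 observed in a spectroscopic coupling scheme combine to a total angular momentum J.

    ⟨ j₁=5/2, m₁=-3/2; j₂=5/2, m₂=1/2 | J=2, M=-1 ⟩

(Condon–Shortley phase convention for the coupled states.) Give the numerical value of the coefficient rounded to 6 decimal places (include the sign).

j₁+j₂−J=3  J+j₁−j₂=2  J−j₁+j₂=2  j₁+j₂+J+1=8
(j₁±m₁, j₂±m₂, J±M) = (1,4,3,2,1,3)
P² = 36/7
sum k=2..3:
  [2] +1/4 = 1/4
  [3] −1/12 = -1/12
S = 1/6
C² = P²·S² = 1/7 ; C = +0.377964

+√(1/7) = +0.377964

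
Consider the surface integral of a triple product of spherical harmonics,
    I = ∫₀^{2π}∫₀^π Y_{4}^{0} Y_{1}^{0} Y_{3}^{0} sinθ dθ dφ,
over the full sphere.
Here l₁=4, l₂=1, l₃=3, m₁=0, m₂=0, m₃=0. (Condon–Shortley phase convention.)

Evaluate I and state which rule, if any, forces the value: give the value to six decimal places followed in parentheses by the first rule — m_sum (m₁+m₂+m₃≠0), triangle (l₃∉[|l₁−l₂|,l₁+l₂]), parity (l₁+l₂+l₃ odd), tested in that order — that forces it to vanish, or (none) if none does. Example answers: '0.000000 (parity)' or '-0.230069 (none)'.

Checks pass: Σm=0; 8 even; l₃=3∈[3,5].
(2·4+1)(2·1+1)(2·3+1) = 189
Δ: 2! 6! 0! / 9! → 1/252
sum: t=1:−1/36 = -1/36
3j²(4 1 3; 0 0 0) = Δ·Π!·Σ² = 4/63  (sign +1)
(m-triple is (0,0,0) — same symbol as above.)
combine: 4πI² = 189·4/63·4/63 = 16/21
take √, sign +1: I = 0.24623252
No selection rule forces the value: the integral is nonzero (none).

0.246233 (none)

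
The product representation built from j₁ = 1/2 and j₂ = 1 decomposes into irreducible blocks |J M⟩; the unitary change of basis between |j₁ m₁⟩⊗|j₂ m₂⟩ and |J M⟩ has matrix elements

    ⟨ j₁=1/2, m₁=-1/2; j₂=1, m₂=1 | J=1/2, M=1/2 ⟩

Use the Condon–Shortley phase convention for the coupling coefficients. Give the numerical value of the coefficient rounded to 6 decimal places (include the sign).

-0.816497  (= −√(2/3))

√[2·1!0!1!/3! · 0!1!2!0!1!0!] = √(2/3)
  +(−1)^1/∏(1,0,0,1,0,0)! = -1  (running -1)
⟨..|..⟩ = √(2/3)·(-1) = -0.816497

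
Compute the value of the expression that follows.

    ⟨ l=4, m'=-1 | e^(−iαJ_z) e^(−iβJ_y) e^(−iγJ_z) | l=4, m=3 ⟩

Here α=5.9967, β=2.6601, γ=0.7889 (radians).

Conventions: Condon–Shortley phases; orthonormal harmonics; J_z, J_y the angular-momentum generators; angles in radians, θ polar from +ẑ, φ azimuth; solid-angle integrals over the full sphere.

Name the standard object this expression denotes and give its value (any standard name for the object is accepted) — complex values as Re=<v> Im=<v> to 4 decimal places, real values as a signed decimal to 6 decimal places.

Wigner D-matrix element, Re=0.3007 Im=0.1598

This is a Wigner D-matrix element — the rotation-matrix element ⟨l m'| R(α,β,γ) |l m⟩ in the angular-momentum basis.
First d^4_{-1,3}(β=2.6601), then the phase factors e^{-i(-1)α} and e^{-i(3)γ}:
With c≡cos(β/2)=0.238427 and s≡sin(β/2)=0.971160, N=[6·120·5040·1]^{1/2}=1904.940944
k: max(0,(3)−(-1))=4 … min(4+(3),4−(-1))=5
  k=4: (−1)^0·1904.9409/(144)·0.2384^4·0.9712^4 = +0.038028
  k=5: (−1)^1·1904.9409/(240)·0.2384^2·0.9712^6 = -0.378555
d^4_{-1,3}(2.6601) = +0.038028 -0.378555 = -0.340526
Attach z-rotation phases: D = e^{-i(-1)(5.9967)}·(-0.340526)·e^{-i(3)(0.7889)} = +0.300712+0.159782i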